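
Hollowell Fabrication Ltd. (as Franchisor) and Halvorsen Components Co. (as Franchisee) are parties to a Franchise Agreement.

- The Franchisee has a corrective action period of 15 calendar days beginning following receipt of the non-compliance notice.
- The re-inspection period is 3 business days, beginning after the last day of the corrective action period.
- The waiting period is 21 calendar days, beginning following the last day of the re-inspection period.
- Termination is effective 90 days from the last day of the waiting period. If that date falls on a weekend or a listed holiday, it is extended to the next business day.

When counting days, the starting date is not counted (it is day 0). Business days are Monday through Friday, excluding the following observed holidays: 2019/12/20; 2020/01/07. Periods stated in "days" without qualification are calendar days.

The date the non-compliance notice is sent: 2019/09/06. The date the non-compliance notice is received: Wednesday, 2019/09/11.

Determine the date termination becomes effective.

2020/01/20

The last day of the corrective action period: 15 calendar days after 2019/09/11 is 2019/09/26.
The last day of the re-inspection period: counting 3 business days from Thursday, 2019/09/26 (Sep 27, Sep 30, Oct 1, skipping weekends) reaches Tuesday, 2019/10/01.
The last day of the waiting period: 2019/10/01 + 21 days = 2019/10/22.
The date termination becomes effective: 90 calendar days after 2019/10/22 is 2020/01/20. 2020/01/20 is a Monday and is not a listed holiday, so no roll-forward applies.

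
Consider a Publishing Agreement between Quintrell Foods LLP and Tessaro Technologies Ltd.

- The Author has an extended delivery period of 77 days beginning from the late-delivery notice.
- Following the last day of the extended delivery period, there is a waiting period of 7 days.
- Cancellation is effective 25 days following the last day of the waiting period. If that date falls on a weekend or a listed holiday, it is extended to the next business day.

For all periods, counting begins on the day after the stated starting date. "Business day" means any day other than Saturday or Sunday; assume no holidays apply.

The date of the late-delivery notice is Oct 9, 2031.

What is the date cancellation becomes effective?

The last day of the extended delivery period: 77 calendar days after Oct 9, 2031 is Dec 25, 2031.
The last day of the waiting period: Dec 25, 2031 + 7 days = Jan 1, 2032.
Adding 25 calendar days to Jan 1, 2032 gives Jan 26, 2032, which is the date cancellation becomes effective. Jan 26, 2032 is a Monday, so no roll-forward applies.

Jan 26, 2032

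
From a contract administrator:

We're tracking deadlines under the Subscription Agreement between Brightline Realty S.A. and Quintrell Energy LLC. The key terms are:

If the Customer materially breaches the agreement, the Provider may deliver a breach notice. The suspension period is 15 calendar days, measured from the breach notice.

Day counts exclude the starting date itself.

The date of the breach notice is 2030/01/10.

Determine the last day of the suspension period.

The last day of the suspension period: 15 calendar days after 2030/01/10 is 2030/01/25.

2030/01/25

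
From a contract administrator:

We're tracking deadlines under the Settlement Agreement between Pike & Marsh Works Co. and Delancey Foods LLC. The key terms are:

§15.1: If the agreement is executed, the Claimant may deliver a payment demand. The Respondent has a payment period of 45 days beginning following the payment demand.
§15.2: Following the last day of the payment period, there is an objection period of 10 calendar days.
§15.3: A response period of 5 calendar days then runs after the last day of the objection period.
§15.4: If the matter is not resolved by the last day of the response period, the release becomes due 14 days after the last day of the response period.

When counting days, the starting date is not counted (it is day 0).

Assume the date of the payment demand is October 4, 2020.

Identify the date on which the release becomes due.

The last day of the payment period: 45 calendar days after October 4, 2020 is November 18, 2020.
The last day of the objection period: 10 calendar days after November 18, 2020 is November 28, 2020.
The last day of the response period: November 28, 2020 + 5 days = December 3, 2020.
The date on which the release becomes due: December 3, 2020 + 14 days = December 17, 2020.

December 17, 2020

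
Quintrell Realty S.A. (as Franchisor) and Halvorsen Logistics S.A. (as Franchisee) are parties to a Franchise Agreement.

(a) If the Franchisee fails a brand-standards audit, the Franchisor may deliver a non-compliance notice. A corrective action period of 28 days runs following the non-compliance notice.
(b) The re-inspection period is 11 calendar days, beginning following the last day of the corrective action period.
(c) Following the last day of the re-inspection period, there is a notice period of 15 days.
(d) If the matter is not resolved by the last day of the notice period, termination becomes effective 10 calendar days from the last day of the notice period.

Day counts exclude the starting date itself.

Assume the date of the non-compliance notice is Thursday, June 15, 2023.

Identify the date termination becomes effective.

Adding 28 calendar days to June 15, 2023 gives July 13, 2023, which is the last day of the corrective action period.
The last day of the re-inspection period: 11 calendar days after July 13, 2023 is July 24, 2023.
The last day of the notice period: 15 calendar days after July 24, 2023 is August 8, 2023.
The date termination becomes effective: August 8, 2023 + 10 days = August 18, 2023.

August 18, 2023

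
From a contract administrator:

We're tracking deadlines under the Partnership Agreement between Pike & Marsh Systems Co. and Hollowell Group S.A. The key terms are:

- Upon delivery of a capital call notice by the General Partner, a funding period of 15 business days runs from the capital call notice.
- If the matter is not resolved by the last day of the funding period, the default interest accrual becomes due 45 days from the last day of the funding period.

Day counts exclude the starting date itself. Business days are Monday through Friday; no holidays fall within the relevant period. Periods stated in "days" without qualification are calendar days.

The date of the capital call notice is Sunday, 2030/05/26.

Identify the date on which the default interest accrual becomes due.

2030/07/29

The last day of the funding period: 15 business days after Sunday, 2030/05/26, skipping weekends — May 27, May 28, May 29, May 30, …, Jun 12, Jun 13, Jun 14 — lands on Friday, 2030/06/14.
The date on which the default interest accrual becomes due: 2030/06/14 + 45 days = 2030/07/29.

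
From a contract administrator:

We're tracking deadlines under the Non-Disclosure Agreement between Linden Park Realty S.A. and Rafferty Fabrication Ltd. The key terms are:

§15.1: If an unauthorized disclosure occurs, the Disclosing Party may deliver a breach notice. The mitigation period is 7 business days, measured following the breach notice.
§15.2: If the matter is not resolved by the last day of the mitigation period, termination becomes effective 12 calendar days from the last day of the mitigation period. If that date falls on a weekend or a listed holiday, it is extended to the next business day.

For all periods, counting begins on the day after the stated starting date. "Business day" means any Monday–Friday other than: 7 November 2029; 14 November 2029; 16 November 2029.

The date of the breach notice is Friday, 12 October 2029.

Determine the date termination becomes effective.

5 November 2029

The last day of the mitigation period: 7 business days after Friday, 12 October 2029, skipping weekends — Oct 15, Oct 16, Oct 17, Oct 18, Oct 19, Oct 22, Oct 23 — lands on Tuesday, 23 October 2029.
The date termination becomes effective: 12 calendar days after 23 October 2029 is 4 November 2029. That falls on a Sunday, so it rolls to the next business day, Monday, 5 November 2029.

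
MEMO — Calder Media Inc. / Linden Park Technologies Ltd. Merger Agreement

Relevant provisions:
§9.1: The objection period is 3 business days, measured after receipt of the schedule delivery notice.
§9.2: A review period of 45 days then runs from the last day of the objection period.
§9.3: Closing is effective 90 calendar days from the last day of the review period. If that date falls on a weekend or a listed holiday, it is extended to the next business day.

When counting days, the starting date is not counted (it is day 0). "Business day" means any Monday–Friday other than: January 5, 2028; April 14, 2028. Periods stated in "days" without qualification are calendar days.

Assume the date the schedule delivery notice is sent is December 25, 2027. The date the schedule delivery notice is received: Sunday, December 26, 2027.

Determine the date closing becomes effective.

The last day of the objection period: counting 3 business days from Sunday, December 26, 2027 (Dec 27, Dec 28, Dec 29, skipping weekends) reaches Wednesday, December 29, 2027.
The last day of the review period: 45 calendar days after December 29, 2027 is February 12, 2028.
The date closing becomes effective: 90 calendar days after February 12, 2028 is May 12, 2028. May 12, 2028 is a Friday and is not a listed holiday, so no roll-forward applies.

May 12, 2028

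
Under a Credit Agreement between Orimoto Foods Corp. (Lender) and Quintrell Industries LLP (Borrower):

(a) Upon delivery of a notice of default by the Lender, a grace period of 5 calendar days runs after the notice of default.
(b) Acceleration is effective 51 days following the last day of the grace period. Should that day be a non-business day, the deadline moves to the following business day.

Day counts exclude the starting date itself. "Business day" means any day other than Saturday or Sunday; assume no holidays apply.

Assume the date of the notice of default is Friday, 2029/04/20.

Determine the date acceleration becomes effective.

The last day of the grace period: 2029/04/20 + 5 days = 2029/04/25.
The date acceleration becomes effective: 2029/04/25 + 51 days = 2029/06/15. 2029/06/15 is a Friday, so no roll-forward applies.

2029/06/15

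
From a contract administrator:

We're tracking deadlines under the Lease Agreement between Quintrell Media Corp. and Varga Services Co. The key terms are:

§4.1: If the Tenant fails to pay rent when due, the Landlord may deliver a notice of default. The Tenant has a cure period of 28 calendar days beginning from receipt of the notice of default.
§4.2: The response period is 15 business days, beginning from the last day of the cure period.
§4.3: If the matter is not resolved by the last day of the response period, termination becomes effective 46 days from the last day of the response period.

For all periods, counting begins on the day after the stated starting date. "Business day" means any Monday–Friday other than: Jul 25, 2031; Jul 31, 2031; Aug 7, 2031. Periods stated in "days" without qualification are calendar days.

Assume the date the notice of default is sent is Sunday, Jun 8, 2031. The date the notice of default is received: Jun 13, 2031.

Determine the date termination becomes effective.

The last day of the cure period: 28 calendar days after Jun 13, 2031 is Jul 11, 2031.
The last day of the response period: 15 business days after Friday, Jul 11, 2031, skipping weekends and the listed holidays on Jul 25, Jul 31 — Jul 14, Jul 15, Jul 16, Jul 17, …, Aug 1, Aug 4, Aug 5 — lands on Tuesday, Aug 5, 2031.
Adding 46 calendar days to Aug 5, 2031 gives Sep 20, 2031, which is the date termination becomes effective.

Sep 20, 2031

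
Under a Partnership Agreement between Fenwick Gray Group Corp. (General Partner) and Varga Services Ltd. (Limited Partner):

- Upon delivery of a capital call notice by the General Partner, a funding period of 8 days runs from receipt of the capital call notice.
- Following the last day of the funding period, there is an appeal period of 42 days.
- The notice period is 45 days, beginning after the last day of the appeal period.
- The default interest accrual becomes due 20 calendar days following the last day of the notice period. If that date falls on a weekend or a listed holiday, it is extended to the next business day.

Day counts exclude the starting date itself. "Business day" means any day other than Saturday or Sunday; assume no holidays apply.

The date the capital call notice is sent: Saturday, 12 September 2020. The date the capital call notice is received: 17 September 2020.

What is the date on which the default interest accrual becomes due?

11 January 2021

Adding 8 calendar days to 17 September 2020 gives 25 September 2020, which is the last day of the funding period.
The last day of the appeal period: 42 calendar days after 25 September 2020 is 6 November 2020.
Adding 45 calendar days to 6 November 2020 gives 21 December 2020, which is the last day of the notice period.
The date on which the default interest accrual becomes due: 20 calendar days after 21 December 2020 is 10 January 2021. That falls on a Sunday, so it rolls to the next business day, Monday, 11 January 2021.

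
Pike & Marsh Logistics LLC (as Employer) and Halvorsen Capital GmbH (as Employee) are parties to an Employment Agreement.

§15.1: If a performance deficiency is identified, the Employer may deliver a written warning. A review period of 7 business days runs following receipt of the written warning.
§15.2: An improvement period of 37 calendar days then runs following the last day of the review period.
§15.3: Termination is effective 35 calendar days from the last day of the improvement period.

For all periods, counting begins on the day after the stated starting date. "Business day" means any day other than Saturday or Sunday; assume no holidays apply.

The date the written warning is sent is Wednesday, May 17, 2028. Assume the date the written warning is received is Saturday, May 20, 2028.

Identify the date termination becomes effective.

August 10, 2028

The last day of the review period: 7 business days after Saturday, May 20, 2028, skipping weekends — May 22, May 23, May 24, May 25, May 26, May 29, May 30 — lands on Tuesday, May 30, 2028.
The last day of the improvement period: 37 calendar days after May 30, 2028 is July 6, 2028.
Adding 35 calendar days to July 6, 2028 gives August 10, 2028, which is the date termination becomes effective.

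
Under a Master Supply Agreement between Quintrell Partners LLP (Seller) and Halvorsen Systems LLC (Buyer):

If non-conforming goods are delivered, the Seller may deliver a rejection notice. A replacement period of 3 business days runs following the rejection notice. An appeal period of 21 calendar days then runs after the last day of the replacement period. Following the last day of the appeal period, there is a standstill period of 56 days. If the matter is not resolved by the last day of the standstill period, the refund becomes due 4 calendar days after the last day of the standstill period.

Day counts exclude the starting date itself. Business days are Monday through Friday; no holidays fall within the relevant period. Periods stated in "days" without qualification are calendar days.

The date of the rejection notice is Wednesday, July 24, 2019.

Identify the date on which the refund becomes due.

October 18, 2019

From Wednesday, July 24, 2019, 3 business days (Jul 25, Jul 26, Jul 29, skipping weekends) brings us to Monday, July 29, 2019, which is the last day of the replacement period.
The last day of the appeal period: July 29, 2019 + 21 days = August 19, 2019.
Adding 56 calendar days to August 19, 2019 gives October 14, 2019, which is the last day of the standstill period.
The date on which the refund becomes due: October 14, 2019 + 4 days = October 18, 2019.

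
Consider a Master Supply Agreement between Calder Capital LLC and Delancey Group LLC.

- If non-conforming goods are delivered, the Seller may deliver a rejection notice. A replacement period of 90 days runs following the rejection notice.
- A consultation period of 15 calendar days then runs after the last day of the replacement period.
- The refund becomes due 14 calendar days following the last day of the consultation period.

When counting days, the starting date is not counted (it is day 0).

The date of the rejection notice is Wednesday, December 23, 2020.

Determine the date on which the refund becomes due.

April 21, 2021

Adding 90 calendar days to December 23, 2020 gives March 23, 2021, which is the last day of the replacement period.
The last day of the consultation period: 15 calendar days after March 23, 2021 is April 7, 2021.
Adding 14 calendar days to April 7, 2021 gives April 21, 2021, which is the date on which the refund becomes due.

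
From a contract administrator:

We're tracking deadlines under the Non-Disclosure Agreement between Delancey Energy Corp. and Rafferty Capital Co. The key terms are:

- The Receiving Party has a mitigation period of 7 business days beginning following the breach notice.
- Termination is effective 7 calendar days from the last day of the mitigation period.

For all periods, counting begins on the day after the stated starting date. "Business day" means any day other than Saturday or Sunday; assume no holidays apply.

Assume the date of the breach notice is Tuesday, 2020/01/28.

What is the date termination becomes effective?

From Tuesday, 2020/01/28, 7 business days (Jan 29, Jan 30, Jan 31, Feb 3, Feb 4, Feb 5, Feb 6, skipping weekends) brings us to Thursday, 2020/02/06, which is the last day of the mitigation period.
The date termination becomes effective: 7 calendar days after 2020/02/06 is 2020/02/13.

2020/02/13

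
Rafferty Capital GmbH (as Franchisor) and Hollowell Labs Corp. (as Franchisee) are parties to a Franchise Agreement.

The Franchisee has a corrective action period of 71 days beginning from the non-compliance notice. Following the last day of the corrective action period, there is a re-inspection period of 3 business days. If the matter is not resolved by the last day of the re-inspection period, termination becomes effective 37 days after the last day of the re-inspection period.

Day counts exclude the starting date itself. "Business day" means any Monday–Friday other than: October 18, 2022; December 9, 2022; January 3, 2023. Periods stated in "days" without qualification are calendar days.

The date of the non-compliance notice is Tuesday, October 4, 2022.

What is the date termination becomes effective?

The last day of the corrective action period: 71 calendar days after October 4, 2022 is December 14, 2022.
The last day of the re-inspection period: counting 3 business days from Wednesday, December 14, 2022 (Dec 15, Dec 16, Dec 19, skipping weekends) reaches Monday, December 19, 2022.
The date termination becomes effective: December 19, 2022 + 37 days = January 25, 2023.

January 25, 2023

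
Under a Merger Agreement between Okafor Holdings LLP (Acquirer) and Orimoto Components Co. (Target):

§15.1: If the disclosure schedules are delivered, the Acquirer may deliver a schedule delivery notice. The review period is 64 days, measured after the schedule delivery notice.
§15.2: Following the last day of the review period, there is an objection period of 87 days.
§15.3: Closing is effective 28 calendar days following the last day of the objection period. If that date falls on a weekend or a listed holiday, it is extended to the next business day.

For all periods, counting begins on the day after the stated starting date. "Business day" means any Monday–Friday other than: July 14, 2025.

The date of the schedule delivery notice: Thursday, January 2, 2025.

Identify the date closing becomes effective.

June 30, 2025

The last day of the review period: January 2, 2025 + 64 days = March 7, 2025.
The last day of the objection period: 87 calendar days after March 7, 2025 is June 2, 2025.
Adding 28 calendar days to June 2, 2025 gives June 30, 2025, which is the date closing becomes effective. June 30, 2025 is a Monday and is not a listed holiday, so no roll-forward applies.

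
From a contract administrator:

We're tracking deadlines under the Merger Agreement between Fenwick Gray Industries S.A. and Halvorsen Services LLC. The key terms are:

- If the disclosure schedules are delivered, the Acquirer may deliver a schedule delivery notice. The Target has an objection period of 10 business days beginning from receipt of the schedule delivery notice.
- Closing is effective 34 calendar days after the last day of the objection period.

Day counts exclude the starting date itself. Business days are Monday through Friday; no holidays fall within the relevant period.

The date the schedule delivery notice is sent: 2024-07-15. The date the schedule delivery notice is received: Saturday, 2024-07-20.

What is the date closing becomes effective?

The last day of the objection period: 10 business days after Saturday, 2024-07-20, skipping weekends — Jul 22, Jul 23, Jul 24, Jul 25, Jul 26, Jul 29, Jul 30, Jul 31, Aug 1, Aug 2 — lands on Friday, 2024-08-02.
The date closing becomes effective: 2024-08-02 + 34 days = 2024-09-05.

2024-09-05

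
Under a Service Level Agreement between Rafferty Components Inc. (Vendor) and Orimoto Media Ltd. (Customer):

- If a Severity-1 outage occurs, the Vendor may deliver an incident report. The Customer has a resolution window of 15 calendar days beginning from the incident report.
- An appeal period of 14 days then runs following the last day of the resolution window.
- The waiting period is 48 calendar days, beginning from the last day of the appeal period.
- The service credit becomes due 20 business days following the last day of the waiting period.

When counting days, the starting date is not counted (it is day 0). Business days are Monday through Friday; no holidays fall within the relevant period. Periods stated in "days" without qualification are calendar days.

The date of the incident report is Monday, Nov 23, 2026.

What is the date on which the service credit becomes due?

The last day of the resolution window: 15 calendar days after Nov 23, 2026 is Dec 8, 2026.
Adding 14 calendar days to Dec 8, 2026 gives Dec 22, 2026, which is the last day of the appeal period.
Adding 48 calendar days to Dec 22, 2026 gives Feb 8, 2027, which is the last day of the waiting period.
The date on which the service credit becomes due: counting 20 business days from Monday, Feb 8, 2027 (Feb 9, Feb 10, Feb 11, Feb 12, …, Mar 4, Mar 5, Mar 8, skipping weekends) reaches Monday, Mar 8, 2027.

Mar 8, 2027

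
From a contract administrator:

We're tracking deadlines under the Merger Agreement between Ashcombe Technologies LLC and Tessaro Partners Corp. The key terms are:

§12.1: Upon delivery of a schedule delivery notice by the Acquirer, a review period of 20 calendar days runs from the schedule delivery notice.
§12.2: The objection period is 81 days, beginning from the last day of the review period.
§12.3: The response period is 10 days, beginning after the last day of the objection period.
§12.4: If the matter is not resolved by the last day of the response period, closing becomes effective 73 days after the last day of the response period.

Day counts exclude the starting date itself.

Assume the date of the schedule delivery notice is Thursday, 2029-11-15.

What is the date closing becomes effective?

2030-05-18

Adding 20 calendar days to 2029-11-15 gives 2029-12-05, which is the last day of the review period.
Adding 81 calendar days to 2029-12-05 gives 2030-02-24, which is the last day of the objection period.
The last day of the response period: 10 calendar days after 2030-02-24 is 2030-03-06.
The date closing becomes effective: 2030-03-06 + 73 days = 2030-05-18.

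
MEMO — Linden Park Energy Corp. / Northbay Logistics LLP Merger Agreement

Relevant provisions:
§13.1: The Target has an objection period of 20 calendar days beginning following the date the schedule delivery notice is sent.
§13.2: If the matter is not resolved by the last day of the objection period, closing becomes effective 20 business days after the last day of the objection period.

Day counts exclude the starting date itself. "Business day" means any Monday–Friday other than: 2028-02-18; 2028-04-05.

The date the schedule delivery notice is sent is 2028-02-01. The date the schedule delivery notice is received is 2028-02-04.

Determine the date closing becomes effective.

2028-03-20

Adding 20 calendar days to 2028-02-01 gives 2028-02-21, which is the last day of the objection period.
The date closing becomes effective: 20 business days after Monday, 2028-02-21, skipping weekends — Feb 22, Feb 23, Feb 24, Feb 25, …, Mar 16, Mar 17, Mar 20 — lands on Monday, 2028-03-20.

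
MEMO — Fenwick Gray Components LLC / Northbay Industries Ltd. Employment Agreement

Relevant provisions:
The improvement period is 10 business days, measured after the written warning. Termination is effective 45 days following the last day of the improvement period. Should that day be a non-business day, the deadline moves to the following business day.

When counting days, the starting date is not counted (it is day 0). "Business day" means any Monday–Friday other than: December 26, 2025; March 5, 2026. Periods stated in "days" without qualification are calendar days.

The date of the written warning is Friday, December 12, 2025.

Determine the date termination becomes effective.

The last day of the improvement period: 10 business days after Friday, December 12, 2025, skipping weekends and the listed holiday on Dec 26 — Dec 15, Dec 16, Dec 17, Dec 18, Dec 19, Dec 22, Dec 23, Dec 24, Dec 25, Dec 29 — lands on Monday, December 29, 2025.
Adding 45 calendar days to December 29, 2025 gives February 12, 2026, which is the date termination becomes effective. February 12, 2026 is a Thursday and is not a listed holiday, so no roll-forward applies.

February 12, 2026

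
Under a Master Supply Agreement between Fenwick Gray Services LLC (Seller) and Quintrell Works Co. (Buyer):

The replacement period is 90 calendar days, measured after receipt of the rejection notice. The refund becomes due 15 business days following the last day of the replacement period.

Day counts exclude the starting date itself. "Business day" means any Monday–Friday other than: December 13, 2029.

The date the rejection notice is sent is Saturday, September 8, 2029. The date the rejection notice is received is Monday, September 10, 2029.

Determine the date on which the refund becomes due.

December 31, 2029

Adding 90 calendar days to September 10, 2029 gives December 9, 2029, which is the last day of the replacement period.
From Sunday, December 9, 2029, 15 business days (Dec 10, Dec 11, Dec 12, Dec 14, …, Dec 27, Dec 28, Dec 31, skipping weekends and the listed holiday on Dec 13) brings us to Monday, December 31, 2029, which is the date on which the refund becomes due.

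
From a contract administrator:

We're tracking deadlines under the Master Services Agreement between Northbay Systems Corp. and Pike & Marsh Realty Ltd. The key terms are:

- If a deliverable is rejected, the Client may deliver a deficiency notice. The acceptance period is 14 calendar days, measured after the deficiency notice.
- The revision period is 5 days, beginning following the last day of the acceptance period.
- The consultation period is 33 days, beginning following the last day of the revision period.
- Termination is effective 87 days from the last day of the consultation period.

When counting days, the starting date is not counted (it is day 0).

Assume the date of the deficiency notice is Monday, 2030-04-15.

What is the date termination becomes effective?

2030-09-01

The last day of the acceptance period: 2030-04-15 + 14 days = 2030-04-29.
Adding 5 calendar days to 2030-04-29 gives 2030-05-04, which is the last day of the revision period.
Adding 33 calendar days to 2030-05-04 gives 2030-06-06, which is the last day of the consultation period.
The date termination becomes effective: 2030-06-06 + 87 days = 2030-09-01.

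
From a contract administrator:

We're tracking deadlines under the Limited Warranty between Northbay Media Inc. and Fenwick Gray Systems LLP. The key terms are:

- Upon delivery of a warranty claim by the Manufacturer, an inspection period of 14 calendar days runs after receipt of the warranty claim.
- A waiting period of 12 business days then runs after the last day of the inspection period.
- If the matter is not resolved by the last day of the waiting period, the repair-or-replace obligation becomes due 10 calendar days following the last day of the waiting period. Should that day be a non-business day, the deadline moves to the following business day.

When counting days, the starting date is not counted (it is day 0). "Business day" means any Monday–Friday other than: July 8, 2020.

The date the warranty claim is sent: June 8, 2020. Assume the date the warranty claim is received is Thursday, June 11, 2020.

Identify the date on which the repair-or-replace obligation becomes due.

July 24, 2020

The last day of the inspection period: 14 calendar days after June 11, 2020 is June 25, 2020.
The last day of the waiting period: 12 business days after Thursday, June 25, 2020, skipping weekends and the listed holiday on Jul 8 — Jun 26, Jun 29, Jun 30, Jul 1, …, Jul 10, Jul 13, Jul 14 — lands on Tuesday, July 14, 2020.
The date on which the repair-or-replace obligation becomes due: July 14, 2020 + 10 days = July 24, 2020. July 24, 2020 is a Friday and is not a listed holiday, so no roll-forward applies.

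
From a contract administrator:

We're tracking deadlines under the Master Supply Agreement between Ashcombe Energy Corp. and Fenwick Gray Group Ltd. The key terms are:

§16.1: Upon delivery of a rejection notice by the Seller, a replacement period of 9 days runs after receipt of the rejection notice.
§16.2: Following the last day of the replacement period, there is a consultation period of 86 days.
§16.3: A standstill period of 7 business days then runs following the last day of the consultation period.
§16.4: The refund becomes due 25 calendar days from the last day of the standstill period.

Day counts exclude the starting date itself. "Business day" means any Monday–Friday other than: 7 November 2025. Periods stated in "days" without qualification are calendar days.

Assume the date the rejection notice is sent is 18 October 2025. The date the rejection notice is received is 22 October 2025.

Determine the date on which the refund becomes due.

Adding 9 calendar days to 22 October 2025 gives 31 October 2025, which is the last day of the replacement period.
The last day of the consultation period: 31 October 2025 + 86 days = 25 January 2026.
From Sunday, 25 January 2026, 7 business days (Jan 26, Jan 27, Jan 28, Jan 29, Jan 30, Feb 2, Feb 3, skipping weekends) brings us to Tuesday, 3 February 2026, which is the last day of the standstill period.
The date on which the refund becomes due: 3 February 2026 + 25 days = 28 February 2026.

28 February 2026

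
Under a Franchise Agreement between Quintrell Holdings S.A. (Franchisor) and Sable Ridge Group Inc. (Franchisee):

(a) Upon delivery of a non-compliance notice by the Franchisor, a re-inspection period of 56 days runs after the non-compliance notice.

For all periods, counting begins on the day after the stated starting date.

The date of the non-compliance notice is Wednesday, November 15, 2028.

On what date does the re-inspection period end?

The last day of the re-inspection period: November 15, 2028 + 56 days = January 10, 2029.

January 10, 2029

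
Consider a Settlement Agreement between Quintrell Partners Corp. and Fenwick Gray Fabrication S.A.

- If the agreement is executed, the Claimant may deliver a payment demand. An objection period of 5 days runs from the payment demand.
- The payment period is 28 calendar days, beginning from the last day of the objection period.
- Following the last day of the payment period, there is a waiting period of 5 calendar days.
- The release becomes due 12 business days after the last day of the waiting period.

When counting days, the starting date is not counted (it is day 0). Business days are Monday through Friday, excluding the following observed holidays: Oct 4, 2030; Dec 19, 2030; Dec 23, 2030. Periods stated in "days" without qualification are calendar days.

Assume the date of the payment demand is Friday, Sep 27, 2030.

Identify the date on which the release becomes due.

Nov 20, 2030

The last day of the objection period: Sep 27, 2030 + 5 days = Oct 2, 2030.
The last day of the payment period: Oct 2, 2030 + 28 days = Oct 30, 2030.
The last day of the waiting period: 5 calendar days after Oct 30, 2030 is Nov 4, 2030.
The date on which the release becomes due: 12 business days after Monday, Nov 4, 2030, skipping weekends — Nov 5, Nov 6, Nov 7, Nov 8, …, Nov 18, Nov 19, Nov 20 — lands on Wednesday, Nov 20, 2030.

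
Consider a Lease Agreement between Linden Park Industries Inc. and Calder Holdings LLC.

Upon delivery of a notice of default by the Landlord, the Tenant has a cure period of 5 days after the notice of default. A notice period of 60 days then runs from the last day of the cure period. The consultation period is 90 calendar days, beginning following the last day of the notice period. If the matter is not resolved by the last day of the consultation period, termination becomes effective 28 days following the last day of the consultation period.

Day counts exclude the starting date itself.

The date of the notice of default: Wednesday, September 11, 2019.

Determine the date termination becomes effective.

March 12, 2020

Adding 5 calendar days to September 11, 2019 gives September 16, 2019, which is the last day of the cure period.
The last day of the notice period: 60 calendar days after September 16, 2019 is November 15, 2019.
The last day of the consultation period: November 15, 2019 + 90 days = February 13, 2020.
The date termination becomes effective: February 13, 2020 + 28 days = March 12, 2020.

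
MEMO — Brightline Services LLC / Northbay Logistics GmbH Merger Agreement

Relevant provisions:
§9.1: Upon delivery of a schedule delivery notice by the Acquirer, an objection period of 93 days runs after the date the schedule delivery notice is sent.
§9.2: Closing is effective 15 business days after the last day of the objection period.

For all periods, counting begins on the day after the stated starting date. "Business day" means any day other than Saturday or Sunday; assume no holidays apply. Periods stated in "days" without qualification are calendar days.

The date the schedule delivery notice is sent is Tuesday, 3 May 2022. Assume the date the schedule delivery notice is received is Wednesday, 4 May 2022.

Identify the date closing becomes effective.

The last day of the objection period: 3 May 2022 + 93 days = 4 August 2022.
From Thursday, 4 August 2022, 15 business days (Aug 5, Aug 8, Aug 9, Aug 10, …, Aug 23, Aug 24, Aug 25, skipping weekends) brings us to Thursday, 25 August 2022, which is the date closing becomes effective.

25 August 2022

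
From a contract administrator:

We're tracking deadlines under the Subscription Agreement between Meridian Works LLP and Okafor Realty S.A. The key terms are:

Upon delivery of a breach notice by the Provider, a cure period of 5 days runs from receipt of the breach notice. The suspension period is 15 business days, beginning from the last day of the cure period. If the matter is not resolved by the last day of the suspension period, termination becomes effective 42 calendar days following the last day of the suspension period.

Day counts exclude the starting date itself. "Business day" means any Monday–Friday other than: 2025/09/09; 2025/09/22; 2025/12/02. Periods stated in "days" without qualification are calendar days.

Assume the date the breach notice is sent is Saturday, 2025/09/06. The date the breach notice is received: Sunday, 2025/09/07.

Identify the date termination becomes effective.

Adding 5 calendar days to 2025/09/07 gives 2025/09/12, which is the last day of the cure period.
From Friday, 2025/09/12, 15 business days (Sep 15, Sep 16, Sep 17, Sep 18, …, Oct 2, Oct 3, Oct 6, skipping weekends and the listed holiday on Sep 22) brings us to Monday, 2025/10/06, which is the last day of the suspension period.
The date termination becomes effective: 42 calendar days after 2025/10/06 is 2025/11/17.

2025/11/17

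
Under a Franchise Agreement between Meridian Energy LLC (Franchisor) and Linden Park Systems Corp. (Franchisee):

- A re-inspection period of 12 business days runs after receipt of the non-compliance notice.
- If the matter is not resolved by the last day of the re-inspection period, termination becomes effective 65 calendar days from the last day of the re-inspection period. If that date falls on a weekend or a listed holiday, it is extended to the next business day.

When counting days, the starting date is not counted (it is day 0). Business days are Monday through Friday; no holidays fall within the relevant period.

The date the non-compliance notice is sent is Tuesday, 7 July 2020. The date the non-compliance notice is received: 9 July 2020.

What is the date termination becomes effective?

The last day of the re-inspection period: counting 12 business days from Thursday, 9 July 2020 (Jul 10, Jul 13, Jul 14, Jul 15, …, Jul 23, Jul 24, Jul 27, skipping weekends) reaches Monday, 27 July 2020.
Adding 65 calendar days to 27 July 2020 gives 30 September 2020, which is the date termination becomes effective. 30 September 2020 is a Wednesday, so no roll-forward applies.

30 September 2020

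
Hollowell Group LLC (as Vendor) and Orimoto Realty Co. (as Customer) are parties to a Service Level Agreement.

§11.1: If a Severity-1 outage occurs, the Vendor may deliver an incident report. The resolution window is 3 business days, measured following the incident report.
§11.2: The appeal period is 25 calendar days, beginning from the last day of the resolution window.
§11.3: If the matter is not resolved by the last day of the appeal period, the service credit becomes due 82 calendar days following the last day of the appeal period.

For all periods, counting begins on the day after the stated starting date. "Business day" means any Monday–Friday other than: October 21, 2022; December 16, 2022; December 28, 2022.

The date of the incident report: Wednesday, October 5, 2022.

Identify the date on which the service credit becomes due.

January 25, 2023

The last day of the resolution window: counting 3 business days from Wednesday, October 5, 2022 (Oct 6, Oct 7, Oct 10, skipping weekends) reaches Monday, October 10, 2022.
The last day of the appeal period: 25 calendar days after October 10, 2022 is November 4, 2022.
The date on which the service credit becomes due: 82 calendar days after November 4, 2022 is January 25, 2023.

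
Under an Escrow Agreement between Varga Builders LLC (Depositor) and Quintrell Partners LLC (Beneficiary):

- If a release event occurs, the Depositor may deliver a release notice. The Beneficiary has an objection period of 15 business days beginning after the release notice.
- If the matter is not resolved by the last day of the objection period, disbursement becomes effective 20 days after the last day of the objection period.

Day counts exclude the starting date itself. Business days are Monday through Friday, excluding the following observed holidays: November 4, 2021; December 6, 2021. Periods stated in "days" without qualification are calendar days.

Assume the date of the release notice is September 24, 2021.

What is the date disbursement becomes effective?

November 4, 2021

From Friday, September 24, 2021, 15 business days (Sep 27, Sep 28, Sep 29, Sep 30, …, Oct 13, Oct 14, Oct 15, skipping weekends) brings us to Friday, October 15, 2021, which is the last day of the objection period.
The date disbursement becomes effective: October 15, 2021 + 20 days = November 4, 2021.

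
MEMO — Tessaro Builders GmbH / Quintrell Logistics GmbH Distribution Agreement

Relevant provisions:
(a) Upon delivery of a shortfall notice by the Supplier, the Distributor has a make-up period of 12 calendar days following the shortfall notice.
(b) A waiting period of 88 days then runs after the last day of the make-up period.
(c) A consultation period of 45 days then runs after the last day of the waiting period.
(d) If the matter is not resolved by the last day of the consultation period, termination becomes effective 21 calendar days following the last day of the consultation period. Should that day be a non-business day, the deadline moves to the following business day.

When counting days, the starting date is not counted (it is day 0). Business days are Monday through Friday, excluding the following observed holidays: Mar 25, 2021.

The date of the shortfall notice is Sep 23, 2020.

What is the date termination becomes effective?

Mar 8, 2021

Adding 12 calendar days to Sep 23, 2020 gives Oct 5, 2020, which is the last day of the make-up period.
The last day of the waiting period: Oct 5, 2020 + 88 days = Jan 1, 2021.
The last day of the consultation period: Jan 1, 2021 + 45 days = Feb 15, 2021.
The date termination becomes effective: Feb 15, 2021 + 21 days = Mar 8, 2021. Mar 8, 2021 is a Monday and is not a listed holiday, so no roll-forward applies.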